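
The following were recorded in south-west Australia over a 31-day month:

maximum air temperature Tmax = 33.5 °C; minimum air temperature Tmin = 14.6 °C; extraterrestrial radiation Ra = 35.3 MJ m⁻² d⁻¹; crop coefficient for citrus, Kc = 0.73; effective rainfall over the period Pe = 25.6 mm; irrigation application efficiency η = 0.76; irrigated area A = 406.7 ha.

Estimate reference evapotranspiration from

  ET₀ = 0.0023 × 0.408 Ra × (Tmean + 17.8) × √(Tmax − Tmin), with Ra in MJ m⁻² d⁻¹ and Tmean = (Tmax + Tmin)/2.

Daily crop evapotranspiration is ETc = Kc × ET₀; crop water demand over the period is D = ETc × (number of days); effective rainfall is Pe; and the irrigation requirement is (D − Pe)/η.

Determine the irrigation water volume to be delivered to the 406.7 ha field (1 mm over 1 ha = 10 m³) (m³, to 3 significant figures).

593000 m³

Tmean = (33.5 + 14.6)/2 = 24.05 °C
0.408 Ra = 0.408 × 35.3 = 14.4024 mm/d equivalent
ET₀ = 0.0023 × 14.4024 × (24.05 + 17.8) × √18.9 = 0.0023 × 14.4024 × 41.85 × 4.3474 = 6.0268 mm/d
ETc = Kc × ET₀ = 0.73 × 6.0268 = 4.3996 mm/d
Crop demand D = ETc × 31 d = 4.3996 × 31 = 136.388 mm
D − Pe = 136.388 − 25.6 = 110.788 mm
Gross irrigation = 110.788 / 0.76 = 145.774 mm
Volume = 145.774 mm × 406.7 ha × 10 = 592862.9 m³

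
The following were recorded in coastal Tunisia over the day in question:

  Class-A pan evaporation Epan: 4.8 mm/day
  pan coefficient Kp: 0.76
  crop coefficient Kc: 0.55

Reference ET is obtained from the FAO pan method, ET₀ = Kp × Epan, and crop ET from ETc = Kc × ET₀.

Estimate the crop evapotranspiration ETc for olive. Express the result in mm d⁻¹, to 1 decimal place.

2.0 mm d⁻¹

ET₀ = 0.76 × 4.8 = 3.6480 mm/d
ETc = Kc × ET₀ = 0.55 × 3.6480 = 2.0064 mm/d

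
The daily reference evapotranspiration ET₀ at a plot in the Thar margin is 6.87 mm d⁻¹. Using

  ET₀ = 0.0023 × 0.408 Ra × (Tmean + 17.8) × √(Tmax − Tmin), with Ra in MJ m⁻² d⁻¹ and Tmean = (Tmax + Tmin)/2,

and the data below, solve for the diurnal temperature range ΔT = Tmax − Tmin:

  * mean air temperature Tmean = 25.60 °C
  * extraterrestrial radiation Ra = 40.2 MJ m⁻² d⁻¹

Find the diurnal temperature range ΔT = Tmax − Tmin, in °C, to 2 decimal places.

17.61 °C

√ΔT = ET₀ / [0.0023 × 0.408 × Ra × (Tmean+17.8)] = 6.87 / (0.0023 × 16.4016 × 43.40) = 4.1962
ΔT = 4.1962² = 17.608 °C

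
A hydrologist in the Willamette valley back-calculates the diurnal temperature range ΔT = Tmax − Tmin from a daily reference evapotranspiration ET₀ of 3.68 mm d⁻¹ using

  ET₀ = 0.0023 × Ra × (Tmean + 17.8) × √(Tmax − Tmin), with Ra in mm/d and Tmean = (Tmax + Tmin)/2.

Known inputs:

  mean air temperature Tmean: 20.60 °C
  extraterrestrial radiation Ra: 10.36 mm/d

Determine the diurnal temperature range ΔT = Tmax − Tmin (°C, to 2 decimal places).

16.18 °C

√ΔT = ET₀ / [0.0023 × Ra × (Tmean+17.8)] = 3.68 / (0.0023 × 10.36 × 38.40) = 4.0219
ΔT = 4.0219² = 16.176 °C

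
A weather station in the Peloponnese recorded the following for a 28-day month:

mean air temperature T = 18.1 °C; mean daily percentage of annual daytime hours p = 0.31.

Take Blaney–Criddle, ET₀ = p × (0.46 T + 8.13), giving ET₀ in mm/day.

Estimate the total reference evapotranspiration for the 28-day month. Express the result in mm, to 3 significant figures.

ET₀ = 0.31 × (0.46 × 18.1 + 8.13) = 0.31 × 16.456 = 5.1014 mm/d
Monthly total = 5.1014 × 28 = 142.839 mm

143 mm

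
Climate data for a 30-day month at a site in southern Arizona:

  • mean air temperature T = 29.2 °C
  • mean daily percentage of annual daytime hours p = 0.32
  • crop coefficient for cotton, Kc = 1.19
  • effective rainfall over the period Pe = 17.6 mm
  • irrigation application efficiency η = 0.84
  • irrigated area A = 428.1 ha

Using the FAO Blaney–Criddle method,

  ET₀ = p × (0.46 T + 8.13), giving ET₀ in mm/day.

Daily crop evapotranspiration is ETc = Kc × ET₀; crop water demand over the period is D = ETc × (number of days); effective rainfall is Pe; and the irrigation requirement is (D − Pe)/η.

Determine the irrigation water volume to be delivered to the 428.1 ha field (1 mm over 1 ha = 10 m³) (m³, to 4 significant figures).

ET₀ = 0.32 × (0.46 × 29.2 + 8.13) = 0.32 × 21.562 = 6.8998 mm/d
ETc = Kc × ET₀ = 1.19 × 6.8998 = 8.2108 mm/d
Crop demand D = ETc × 30 d = 8.2108 × 30 = 246.324 mm
D − Pe = 246.324 − 17.6 = 228.724 mm
Gross irrigation = 228.724 / 0.84 = 272.290 mm
Volume = 272.290 mm × 428.1 ha × 10 = 1165673.5 m³

1166000 m³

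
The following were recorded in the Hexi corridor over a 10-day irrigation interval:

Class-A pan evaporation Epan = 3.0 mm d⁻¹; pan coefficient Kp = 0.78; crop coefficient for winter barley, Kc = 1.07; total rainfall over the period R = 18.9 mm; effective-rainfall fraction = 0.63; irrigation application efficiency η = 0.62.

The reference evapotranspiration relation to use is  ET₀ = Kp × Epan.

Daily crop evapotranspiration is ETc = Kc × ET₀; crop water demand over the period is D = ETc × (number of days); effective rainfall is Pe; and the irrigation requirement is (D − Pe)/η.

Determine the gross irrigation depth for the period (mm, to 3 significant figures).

ET₀ = 0.78 × 3.0 = 2.3400 mm/d
ETc = Kc × ET₀ = 1.07 × 2.3400 = 2.5038 mm/d
Crop demand D = ETc × 10 d = 2.5038 × 10 = 25.038 mm
Pe = 0.63 × 18.9 = 11.907 mm
D − Pe = 25.038 − 11.907 = 13.131 mm
Gross irrigation = 13.131 / 0.62 = 21.179 mm

21.2 mm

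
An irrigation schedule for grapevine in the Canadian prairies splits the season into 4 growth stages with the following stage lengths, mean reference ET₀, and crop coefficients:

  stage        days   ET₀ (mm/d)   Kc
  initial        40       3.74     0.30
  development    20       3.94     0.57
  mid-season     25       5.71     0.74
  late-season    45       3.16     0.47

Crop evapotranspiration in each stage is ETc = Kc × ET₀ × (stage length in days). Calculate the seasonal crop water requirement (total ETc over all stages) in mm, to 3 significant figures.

262 mm

initial: 0.30 × 3.74 × 40 = 44.88 mm
development: 0.57 × 3.94 × 20 = 44.92 mm
mid-season: 0.74 × 5.71 × 25 = 105.64 mm
late-season: 0.47 × 3.16 × 45 = 66.83 mm
Seasonal total = 262.27 mm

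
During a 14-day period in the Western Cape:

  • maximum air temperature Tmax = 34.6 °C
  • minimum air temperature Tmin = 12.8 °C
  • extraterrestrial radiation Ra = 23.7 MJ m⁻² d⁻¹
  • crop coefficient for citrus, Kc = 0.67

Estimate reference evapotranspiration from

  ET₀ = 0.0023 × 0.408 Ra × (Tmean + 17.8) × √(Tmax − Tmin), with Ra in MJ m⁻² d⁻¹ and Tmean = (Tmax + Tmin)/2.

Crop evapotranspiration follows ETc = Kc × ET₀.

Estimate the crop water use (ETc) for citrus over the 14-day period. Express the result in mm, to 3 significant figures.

Tmean = (34.6 + 12.8)/2 = 23.70 °C
0.408 Ra = 0.408 × 23.7 = 9.6696 mm/d equivalent
ET₀ = 0.0023 × 9.6696 × (23.70 + 17.8) × √21.8 = 0.0023 × 9.6696 × 41.50 × 4.6690 = 4.3093 mm/d
ETc = Kc × ET₀ = 0.67 × 4.3093 = 2.8872 mm/d
Over 14 days: 2.8872 × 14 = 40.421 mm

40.4 mm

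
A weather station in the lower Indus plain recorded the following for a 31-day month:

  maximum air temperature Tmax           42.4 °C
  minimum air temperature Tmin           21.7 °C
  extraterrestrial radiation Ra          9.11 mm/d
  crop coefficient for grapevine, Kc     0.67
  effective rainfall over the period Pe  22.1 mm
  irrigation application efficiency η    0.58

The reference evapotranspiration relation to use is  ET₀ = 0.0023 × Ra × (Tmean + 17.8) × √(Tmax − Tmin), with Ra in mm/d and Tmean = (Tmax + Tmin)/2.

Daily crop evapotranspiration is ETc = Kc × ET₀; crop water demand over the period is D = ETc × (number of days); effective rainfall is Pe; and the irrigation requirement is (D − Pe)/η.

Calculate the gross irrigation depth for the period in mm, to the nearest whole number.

Tmean = (42.4 + 21.7)/2 = 32.05 °C
ET₀ = 0.0023 × 9.11 × (32.05 + 17.8) × √20.7 = 0.0023 × 9.11 × 49.85 × 4.5497 = 4.7522 mm/d
ETc = Kc × ET₀ = 0.67 × 4.7522 = 3.1840 mm/d
Crop demand D = ETc × 31 d = 3.1840 × 31 = 98.704 mm
D − Pe = 98.704 − 22.1 = 76.604 mm
Gross irrigation = 76.604 / 0.58 = 132.076 mm

132 mm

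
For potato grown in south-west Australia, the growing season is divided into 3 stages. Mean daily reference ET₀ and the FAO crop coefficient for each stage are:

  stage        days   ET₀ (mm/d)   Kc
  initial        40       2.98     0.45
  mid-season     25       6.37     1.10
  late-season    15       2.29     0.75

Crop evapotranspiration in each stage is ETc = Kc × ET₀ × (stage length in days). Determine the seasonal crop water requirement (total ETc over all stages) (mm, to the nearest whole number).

initial: 0.45 × 2.98 × 40 = 53.64 mm
mid-season: 1.10 × 6.37 × 25 = 175.18 mm
late-season: 0.75 × 2.29 × 15 = 25.76 mm
Seasonal total = 254.58 mm

255 mm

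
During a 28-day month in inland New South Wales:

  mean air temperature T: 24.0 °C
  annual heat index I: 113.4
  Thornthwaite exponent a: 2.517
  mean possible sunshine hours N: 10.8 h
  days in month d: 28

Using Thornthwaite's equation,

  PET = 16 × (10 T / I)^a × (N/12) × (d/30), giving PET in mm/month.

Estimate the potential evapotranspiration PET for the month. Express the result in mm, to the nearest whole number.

89 mm

10T/I = 10 × 24.0 / 113.4 = 2.1164
(10T/I)^a = 2.1164^2.517 = 6.5998
Uncorrected PET = 16 × 6.5998 = 105.597 mm
Correction = (N/12)(d/30) = (10.8/12)(28/30) = 0.8400
PET = 105.597 × 0.8400 = 88.701 mm/month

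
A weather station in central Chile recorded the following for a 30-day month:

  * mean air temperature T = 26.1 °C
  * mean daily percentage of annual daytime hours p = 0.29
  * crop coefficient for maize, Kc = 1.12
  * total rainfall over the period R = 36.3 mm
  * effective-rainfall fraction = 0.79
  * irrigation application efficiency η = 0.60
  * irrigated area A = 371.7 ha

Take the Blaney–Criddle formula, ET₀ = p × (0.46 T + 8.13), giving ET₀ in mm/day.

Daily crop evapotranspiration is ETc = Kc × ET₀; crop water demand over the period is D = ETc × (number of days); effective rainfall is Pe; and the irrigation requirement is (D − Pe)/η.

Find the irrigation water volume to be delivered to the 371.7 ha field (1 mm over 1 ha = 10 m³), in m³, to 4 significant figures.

1038000 m³

ET₀ = 0.29 × (0.46 × 26.1 + 8.13) = 0.29 × 20.136 = 5.8394 mm/d
ETc = Kc × ET₀ = 1.12 × 5.8394 = 6.5401 mm/d
Crop demand D = ETc × 30 d = 6.5401 × 30 = 196.203 mm
Pe = 0.79 × 36.3 = 28.677 mm
D − Pe = 196.203 − 28.677 = 167.526 mm
Gross irrigation = 167.526 / 0.60 = 279.210 mm
Volume = 279.210 mm × 371.7 ha × 10 = 1037823.6 m³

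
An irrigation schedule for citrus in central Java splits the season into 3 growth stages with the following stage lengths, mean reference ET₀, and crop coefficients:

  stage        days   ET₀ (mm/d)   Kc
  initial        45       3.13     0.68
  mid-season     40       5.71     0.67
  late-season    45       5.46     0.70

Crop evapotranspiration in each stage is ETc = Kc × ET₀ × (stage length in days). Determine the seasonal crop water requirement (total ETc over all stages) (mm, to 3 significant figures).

421 mm

initial: 0.68 × 3.13 × 45 = 95.78 mm
mid-season: 0.67 × 5.71 × 40 = 153.03 mm
late-season: 0.70 × 5.46 × 45 = 171.99 mm
Seasonal total = 420.80 mm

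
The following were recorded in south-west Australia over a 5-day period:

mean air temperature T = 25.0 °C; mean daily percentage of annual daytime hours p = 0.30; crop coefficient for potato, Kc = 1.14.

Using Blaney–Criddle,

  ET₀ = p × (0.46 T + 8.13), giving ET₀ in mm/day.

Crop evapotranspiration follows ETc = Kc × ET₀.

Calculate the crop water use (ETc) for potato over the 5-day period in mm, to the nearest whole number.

ET₀ = 0.30 × (0.46 × 25.0 + 8.13) = 0.30 × 19.630 = 5.8890 mm/d
ETc = Kc × ET₀ = 1.14 × 5.8890 = 6.7135 mm/d
Over 5 days: 6.7135 × 5 = 33.568 mm

34 mm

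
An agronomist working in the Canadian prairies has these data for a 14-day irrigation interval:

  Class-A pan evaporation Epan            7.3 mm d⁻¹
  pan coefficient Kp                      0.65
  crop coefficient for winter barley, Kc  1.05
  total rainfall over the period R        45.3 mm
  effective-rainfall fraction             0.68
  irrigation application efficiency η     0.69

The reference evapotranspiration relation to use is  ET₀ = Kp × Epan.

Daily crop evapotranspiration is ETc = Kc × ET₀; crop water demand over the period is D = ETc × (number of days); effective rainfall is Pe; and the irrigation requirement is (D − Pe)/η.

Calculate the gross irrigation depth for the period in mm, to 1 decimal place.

56.4 mm

ET₀ = 0.65 × 7.3 = 4.7450 mm/d
ETc = Kc × ET₀ = 1.05 × 4.7450 = 4.9823 mm/d
Crop demand D = ETc × 14 d = 4.9823 × 14 = 69.752 mm
Pe = 0.68 × 45.3 = 30.804 mm
D − Pe = 69.752 − 30.804 = 38.948 mm
Gross irrigation = 38.948 / 0.69 = 56.446 mm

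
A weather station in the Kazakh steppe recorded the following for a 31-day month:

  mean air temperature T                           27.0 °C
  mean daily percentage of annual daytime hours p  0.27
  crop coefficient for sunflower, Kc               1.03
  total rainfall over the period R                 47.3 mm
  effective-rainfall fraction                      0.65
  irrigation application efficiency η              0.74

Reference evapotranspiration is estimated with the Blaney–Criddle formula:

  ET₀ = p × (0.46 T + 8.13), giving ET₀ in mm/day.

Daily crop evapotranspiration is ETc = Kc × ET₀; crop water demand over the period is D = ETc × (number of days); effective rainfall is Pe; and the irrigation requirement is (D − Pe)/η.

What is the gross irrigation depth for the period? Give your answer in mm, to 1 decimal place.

ET₀ = 0.27 × (0.46 × 27.0 + 8.13) = 0.27 × 20.550 = 5.5485 mm/d
ETc = Kc × ET₀ = 1.03 × 5.5485 = 5.7150 mm/d
Crop demand D = ETc × 31 d = 5.7150 × 31 = 177.165 mm
Pe = 0.65 × 47.3 = 30.745 mm
D − Pe = 177.165 − 30.745 = 146.420 mm
Gross irrigation = 146.420 / 0.74 = 197.865 mm

197.9 mm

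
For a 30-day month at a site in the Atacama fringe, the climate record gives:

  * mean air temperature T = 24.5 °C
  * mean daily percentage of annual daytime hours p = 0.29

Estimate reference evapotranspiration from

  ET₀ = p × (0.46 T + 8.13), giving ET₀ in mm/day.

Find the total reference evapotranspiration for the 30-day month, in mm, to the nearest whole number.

ET₀ = 0.29 × (0.46 × 24.5 + 8.13) = 0.29 × 19.400 = 5.6260 mm/d
Monthly total = 5.6260 × 30 = 168.780 mm

169 mm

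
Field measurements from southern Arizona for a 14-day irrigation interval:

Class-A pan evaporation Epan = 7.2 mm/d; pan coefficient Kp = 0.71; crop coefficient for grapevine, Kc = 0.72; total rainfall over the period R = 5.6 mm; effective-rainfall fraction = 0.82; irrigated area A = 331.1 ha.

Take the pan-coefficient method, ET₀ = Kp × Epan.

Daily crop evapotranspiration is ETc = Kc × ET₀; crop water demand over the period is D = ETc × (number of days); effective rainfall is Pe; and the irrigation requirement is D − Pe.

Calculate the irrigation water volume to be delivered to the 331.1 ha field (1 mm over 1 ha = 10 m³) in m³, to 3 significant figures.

155000 m³

ET₀ = 0.71 × 7.2 = 5.1120 mm/d
ETc = Kc × ET₀ = 0.72 × 5.1120 = 3.6806 mm/d
Crop demand D = ETc × 14 d = 3.6806 × 14 = 51.528 mm
Pe = 0.82 × 5.6 = 4.592 mm
D − Pe = 51.528 − 4.592 = 46.936 mm
Volume = 46.936 mm × 331.1 ha × 10 = 155405.1 m³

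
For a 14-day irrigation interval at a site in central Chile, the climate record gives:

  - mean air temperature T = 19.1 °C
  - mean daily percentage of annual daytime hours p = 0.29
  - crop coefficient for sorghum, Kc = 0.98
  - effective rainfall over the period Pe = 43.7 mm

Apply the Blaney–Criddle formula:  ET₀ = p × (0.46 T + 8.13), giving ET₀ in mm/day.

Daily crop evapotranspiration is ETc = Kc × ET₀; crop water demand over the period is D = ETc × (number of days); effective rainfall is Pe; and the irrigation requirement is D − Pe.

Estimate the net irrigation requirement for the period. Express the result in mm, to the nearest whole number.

ET₀ = 0.29 × (0.46 × 19.1 + 8.13) = 0.29 × 16.916 = 4.9056 mm/d
ETc = Kc × ET₀ = 0.98 × 4.9056 = 4.8075 mm/d
Crop demand D = ETc × 14 d = 4.8075 × 14 = 67.305 mm
D − Pe = 67.305 − 43.7 = 23.605 mm

24 mm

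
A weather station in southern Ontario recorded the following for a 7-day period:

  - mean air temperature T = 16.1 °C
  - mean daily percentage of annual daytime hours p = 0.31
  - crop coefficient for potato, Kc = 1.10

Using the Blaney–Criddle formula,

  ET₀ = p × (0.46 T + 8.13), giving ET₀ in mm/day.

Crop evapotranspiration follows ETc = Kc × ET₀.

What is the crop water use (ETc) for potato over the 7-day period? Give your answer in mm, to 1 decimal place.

ET₀ = 0.31 × (0.46 × 16.1 + 8.13) = 0.31 × 15.536 = 4.8162 mm/d
ETc = Kc × ET₀ = 1.10 × 4.8162 = 5.2978 mm/d
Over 7 days: 5.2978 × 7 = 37.085 mm

37.1 mm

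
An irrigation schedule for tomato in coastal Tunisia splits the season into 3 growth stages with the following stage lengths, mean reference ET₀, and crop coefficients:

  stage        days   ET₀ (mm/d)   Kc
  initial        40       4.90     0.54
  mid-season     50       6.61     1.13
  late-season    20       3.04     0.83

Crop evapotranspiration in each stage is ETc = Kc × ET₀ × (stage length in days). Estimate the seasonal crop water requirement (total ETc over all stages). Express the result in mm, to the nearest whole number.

initial: 0.54 × 4.90 × 40 = 105.84 mm
mid-season: 1.13 × 6.61 × 50 = 373.47 mm
late-season: 0.83 × 3.04 × 20 = 50.46 mm
Seasonal total = 529.77 mm

530 mm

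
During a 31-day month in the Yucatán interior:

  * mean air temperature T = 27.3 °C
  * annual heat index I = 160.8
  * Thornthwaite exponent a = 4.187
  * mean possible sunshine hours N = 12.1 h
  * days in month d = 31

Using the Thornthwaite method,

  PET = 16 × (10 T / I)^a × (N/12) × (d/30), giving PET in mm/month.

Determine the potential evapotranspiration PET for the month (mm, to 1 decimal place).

152.9 mm

10T/I = 10 × 27.3 / 160.8 = 1.6978
(10T/I)^a = 1.6978^4.187 = 9.1735
Uncorrected PET = 16 × 9.1735 = 146.776 mm
Correction = (N/12)(d/30) = (12.1/12)(31/30) = 1.0419
PET = 146.776 × 1.0419 = 152.926 mm/month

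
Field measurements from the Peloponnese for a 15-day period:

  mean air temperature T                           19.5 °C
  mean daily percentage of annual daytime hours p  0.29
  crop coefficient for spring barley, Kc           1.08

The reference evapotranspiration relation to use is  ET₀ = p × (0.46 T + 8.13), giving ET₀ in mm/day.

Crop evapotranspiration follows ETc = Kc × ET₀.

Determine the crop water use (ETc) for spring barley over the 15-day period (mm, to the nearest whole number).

ET₀ = 0.29 × (0.46 × 19.5 + 8.13) = 0.29 × 17.100 = 4.9590 mm/d
ETc = Kc × ET₀ = 1.08 × 4.9590 = 5.3557 mm/d
Over 15 days: 5.3557 × 15 = 80.336 mm

80 mm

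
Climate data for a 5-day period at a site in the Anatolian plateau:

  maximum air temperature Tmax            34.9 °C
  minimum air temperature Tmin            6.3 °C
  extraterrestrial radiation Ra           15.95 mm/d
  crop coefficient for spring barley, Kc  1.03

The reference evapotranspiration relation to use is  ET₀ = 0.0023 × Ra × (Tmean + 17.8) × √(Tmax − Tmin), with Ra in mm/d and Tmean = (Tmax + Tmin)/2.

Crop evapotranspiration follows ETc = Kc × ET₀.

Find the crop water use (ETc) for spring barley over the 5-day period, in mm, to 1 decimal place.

38.8 mm

Tmean = (34.9 + 6.3)/2 = 20.60 °C
ET₀ = 0.0023 × 15.95 × (20.60 + 17.8) × √28.6 = 0.0023 × 15.95 × 38.40 × 5.3479 = 7.5336 mm/d
ETc = Kc × ET₀ = 1.03 × 7.5336 = 7.7596 mm/d
Over 5 days: 7.7596 × 5 = 38.798 mm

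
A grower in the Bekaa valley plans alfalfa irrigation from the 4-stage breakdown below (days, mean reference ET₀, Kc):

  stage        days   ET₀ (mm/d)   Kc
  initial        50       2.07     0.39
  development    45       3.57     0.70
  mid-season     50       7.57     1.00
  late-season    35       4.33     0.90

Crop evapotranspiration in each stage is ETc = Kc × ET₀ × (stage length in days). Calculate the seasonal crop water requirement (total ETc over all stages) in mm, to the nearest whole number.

initial: 0.39 × 2.07 × 50 = 40.37 mm
development: 0.70 × 3.57 × 45 = 112.46 mm
mid-season: 1.00 × 7.57 × 50 = 378.50 mm
late-season: 0.90 × 4.33 × 35 = 136.40 mm
Seasonal total = 667.73 mm

668 mm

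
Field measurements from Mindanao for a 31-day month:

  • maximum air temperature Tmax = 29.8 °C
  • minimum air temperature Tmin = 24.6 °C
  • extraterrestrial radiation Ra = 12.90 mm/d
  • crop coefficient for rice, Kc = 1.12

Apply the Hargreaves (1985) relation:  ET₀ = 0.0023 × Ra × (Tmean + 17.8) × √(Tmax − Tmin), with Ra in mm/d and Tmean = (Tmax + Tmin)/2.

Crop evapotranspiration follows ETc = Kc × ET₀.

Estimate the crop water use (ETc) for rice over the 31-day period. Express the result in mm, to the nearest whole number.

Tmean = (29.8 + 24.6)/2 = 27.20 °C
ET₀ = 0.0023 × 12.90 × (27.20 + 17.8) × √5.2 = 0.0023 × 12.90 × 45.00 × 2.2804 = 3.0447 mm/d
ETc = Kc × ET₀ = 1.12 × 3.0447 = 3.4101 mm/d
Over 31 days: 3.4101 × 31 = 105.713 mm

106 mm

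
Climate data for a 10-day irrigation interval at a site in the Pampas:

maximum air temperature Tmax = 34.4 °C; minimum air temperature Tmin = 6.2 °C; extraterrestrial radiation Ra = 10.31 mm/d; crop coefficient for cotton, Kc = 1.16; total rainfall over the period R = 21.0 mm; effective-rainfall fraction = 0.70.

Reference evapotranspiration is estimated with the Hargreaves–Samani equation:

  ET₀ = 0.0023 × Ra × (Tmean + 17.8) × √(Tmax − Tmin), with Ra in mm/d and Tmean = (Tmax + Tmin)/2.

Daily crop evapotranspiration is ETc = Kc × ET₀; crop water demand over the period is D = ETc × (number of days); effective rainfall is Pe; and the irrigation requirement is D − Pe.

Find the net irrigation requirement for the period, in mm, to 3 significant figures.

41.0 mm

Tmean = (34.4 + 6.2)/2 = 20.30 °C
ET₀ = 0.0023 × 10.31 × (20.30 + 17.8) × √28.2 = 0.0023 × 10.31 × 38.10 × 5.3104 = 4.7978 mm/d
ETc = Kc × ET₀ = 1.16 × 4.7978 = 5.5654 mm/d
Crop demand D = ETc × 10 d = 5.5654 × 10 = 55.654 mm
Pe = 0.70 × 21.0 = 14.700 mm
D − Pe = 55.654 − 14.700 = 40.954 mm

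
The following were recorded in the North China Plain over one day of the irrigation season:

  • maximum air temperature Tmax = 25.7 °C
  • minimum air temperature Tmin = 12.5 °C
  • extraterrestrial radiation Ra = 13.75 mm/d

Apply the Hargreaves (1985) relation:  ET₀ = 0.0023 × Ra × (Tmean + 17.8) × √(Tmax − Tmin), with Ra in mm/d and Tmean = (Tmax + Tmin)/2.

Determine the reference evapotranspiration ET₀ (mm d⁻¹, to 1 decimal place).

Tmean = (25.7 + 12.5)/2 = 19.10 °C
ET₀ = 0.0023 × 13.75 × (19.10 + 17.8) × √13.2 = 0.0023 × 13.75 × 36.90 × 3.6332 = 4.2398 mm/d

4.2 mm d⁻¹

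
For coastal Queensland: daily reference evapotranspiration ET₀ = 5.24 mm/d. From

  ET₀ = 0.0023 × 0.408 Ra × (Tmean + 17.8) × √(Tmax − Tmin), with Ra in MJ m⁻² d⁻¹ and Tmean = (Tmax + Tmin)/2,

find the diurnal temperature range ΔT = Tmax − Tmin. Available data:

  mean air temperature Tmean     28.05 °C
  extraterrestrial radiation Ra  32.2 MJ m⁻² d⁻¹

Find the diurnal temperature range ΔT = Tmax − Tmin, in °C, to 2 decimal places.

14.31 °C

√ΔT = ET₀ / [0.0023 × 0.408 × Ra × (Tmean+17.8)] = 5.24 / (0.0023 × 13.1376 × 45.85) = 3.7822
ΔT = 3.7822² = 14.305 °C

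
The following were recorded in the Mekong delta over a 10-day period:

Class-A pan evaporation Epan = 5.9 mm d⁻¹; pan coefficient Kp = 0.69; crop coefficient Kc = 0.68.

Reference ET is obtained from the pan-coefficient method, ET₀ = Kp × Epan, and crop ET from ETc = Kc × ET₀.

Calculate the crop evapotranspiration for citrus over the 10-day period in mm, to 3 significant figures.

27.7 mm

ET₀ = 0.69 × 5.9 = 4.0710 mm/d
ETc = Kc × ET₀ = 0.68 × 4.0710 = 2.7683 mm/d
Over 10 days: 2.7683 × 10 = 27.683 mm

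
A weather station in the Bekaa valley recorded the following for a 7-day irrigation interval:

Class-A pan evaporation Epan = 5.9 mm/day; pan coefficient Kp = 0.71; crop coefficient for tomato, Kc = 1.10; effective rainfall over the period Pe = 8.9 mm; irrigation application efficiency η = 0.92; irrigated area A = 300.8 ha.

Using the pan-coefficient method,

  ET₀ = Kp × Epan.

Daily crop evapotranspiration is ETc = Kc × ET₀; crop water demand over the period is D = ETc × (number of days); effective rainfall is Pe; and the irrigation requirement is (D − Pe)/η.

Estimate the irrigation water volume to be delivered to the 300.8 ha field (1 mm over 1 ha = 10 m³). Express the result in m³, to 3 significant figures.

76400 m³

ET₀ = 0.71 × 5.9 = 4.1890 mm/d
ETc = Kc × ET₀ = 1.10 × 4.1890 = 4.6079 mm/d
Crop demand D = ETc × 7 d = 4.6079 × 7 = 32.255 mm
D − Pe = 32.255 − 8.9 = 23.355 mm
Gross irrigation = 23.355 / 0.92 = 25.386 mm
Volume = 25.386 mm × 300.8 ha × 10 = 76361.1 m³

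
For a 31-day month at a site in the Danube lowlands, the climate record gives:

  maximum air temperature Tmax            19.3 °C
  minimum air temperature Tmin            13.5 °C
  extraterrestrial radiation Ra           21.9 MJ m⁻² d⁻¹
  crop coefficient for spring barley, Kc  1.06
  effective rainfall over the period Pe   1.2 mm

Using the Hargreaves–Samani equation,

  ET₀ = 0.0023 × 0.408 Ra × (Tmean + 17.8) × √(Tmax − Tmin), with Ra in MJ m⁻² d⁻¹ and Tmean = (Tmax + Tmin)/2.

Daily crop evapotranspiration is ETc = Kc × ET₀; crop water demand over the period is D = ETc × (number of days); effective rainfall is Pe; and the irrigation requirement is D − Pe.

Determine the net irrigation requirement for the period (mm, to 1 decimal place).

54.4 mm

Tmean = (19.3 + 13.5)/2 = 16.40 °C
0.408 Ra = 0.408 × 21.9 = 8.9352 mm/d equivalent
ET₀ = 0.0023 × 8.9352 × (16.40 + 17.8) × √5.8 = 0.0023 × 8.9352 × 34.20 × 2.4083 = 1.6927 mm/d
ETc = Kc × ET₀ = 1.06 × 1.6927 = 1.7943 mm/d
Crop demand D = ETc × 31 d = 1.7943 × 31 = 55.623 mm
D − Pe = 55.623 − 1.2 = 54.423 mm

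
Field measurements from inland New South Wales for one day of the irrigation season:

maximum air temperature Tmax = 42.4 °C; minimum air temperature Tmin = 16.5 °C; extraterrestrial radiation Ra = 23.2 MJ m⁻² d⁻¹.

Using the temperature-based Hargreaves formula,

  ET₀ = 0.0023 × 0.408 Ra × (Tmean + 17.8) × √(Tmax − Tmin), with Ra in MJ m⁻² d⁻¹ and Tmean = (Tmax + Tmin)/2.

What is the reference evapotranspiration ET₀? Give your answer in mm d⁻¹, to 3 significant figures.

Tmean = (42.4 + 16.5)/2 = 29.45 °C
0.408 Ra = 0.408 × 23.2 = 9.4656 mm/d equivalent
ET₀ = 0.0023 × 9.4656 × (29.45 + 17.8) × √25.9 = 0.0023 × 9.4656 × 47.25 × 5.0892 = 5.2351 mm/d

5.24 mm d⁻¹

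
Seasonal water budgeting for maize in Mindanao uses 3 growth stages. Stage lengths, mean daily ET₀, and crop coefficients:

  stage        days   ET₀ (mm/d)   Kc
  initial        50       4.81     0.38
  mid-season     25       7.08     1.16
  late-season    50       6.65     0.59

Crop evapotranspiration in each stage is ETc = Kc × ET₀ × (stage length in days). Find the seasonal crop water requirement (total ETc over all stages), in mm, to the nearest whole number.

493 mm

initial: 0.38 × 4.81 × 50 = 91.39 mm
mid-season: 1.16 × 7.08 × 25 = 205.32 mm
late-season: 0.59 × 6.65 × 50 = 196.18 mm
Seasonal total = 492.89 mm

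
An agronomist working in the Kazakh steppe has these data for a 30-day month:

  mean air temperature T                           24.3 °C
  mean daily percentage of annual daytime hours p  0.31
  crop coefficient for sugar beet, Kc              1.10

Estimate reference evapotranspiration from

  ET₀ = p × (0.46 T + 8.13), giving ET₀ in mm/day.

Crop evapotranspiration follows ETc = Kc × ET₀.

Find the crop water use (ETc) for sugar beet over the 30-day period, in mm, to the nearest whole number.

ET₀ = 0.31 × (0.46 × 24.3 + 8.13) = 0.31 × 19.308 = 5.9855 mm/d
ETc = Kc × ET₀ = 1.10 × 5.9855 = 6.5841 mm/d
Over 30 days: 6.5841 × 30 = 197.523 mm

198 mm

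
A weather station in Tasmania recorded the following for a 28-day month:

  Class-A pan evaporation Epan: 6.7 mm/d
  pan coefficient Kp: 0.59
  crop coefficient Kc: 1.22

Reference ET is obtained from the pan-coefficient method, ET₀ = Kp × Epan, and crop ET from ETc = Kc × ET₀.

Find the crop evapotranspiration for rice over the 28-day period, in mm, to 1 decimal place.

ET₀ = 0.59 × 6.7 = 3.9530 mm/d
ETc = Kc × ET₀ = 1.22 × 3.9530 = 4.8227 mm/d
Over 28 days: 4.8227 × 28 = 135.036 mm

135.0 mm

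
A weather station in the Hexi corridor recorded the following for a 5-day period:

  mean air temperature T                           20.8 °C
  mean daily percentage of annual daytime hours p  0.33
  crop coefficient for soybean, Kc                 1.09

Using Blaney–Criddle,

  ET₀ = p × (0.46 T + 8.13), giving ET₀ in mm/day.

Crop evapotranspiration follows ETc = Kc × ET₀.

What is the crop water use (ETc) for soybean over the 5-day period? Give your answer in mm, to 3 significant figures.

31.8 mm

ET₀ = 0.33 × (0.46 × 20.8 + 8.13) = 0.33 × 17.698 = 5.8403 mm/d
ETc = Kc × ET₀ = 1.09 × 5.8403 = 6.3659 mm/d
Over 5 days: 6.3659 × 5 = 31.830 mm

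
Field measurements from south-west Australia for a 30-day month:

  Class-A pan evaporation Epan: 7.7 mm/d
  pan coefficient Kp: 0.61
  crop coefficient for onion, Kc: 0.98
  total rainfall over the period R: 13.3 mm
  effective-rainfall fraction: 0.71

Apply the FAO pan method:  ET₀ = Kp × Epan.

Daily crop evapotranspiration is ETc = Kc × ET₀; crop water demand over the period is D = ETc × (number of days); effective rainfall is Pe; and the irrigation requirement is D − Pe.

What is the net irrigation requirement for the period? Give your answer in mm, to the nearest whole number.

ET₀ = 0.61 × 7.7 = 4.6970 mm/d
ETc = Kc × ET₀ = 0.98 × 4.6970 = 4.6031 mm/d
Crop demand D = ETc × 30 d = 4.6031 × 30 = 138.093 mm
Pe = 0.71 × 13.3 = 9.443 mm
D − Pe = 138.093 − 9.443 = 128.650 mm

129 mm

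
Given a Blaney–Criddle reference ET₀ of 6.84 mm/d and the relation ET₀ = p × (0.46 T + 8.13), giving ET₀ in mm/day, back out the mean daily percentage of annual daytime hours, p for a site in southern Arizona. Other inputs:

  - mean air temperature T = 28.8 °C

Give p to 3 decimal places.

0.320

p = ET₀ / (0.46 T + 8.13) = 6.84 / (0.46 × 28.8 + 8.13) = 6.84 / 21.378 = 0.3200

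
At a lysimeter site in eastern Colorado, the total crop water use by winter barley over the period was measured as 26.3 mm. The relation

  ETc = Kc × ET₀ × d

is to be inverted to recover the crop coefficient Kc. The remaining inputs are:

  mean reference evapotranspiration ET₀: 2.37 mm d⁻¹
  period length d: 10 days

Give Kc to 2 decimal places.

ETc = Kc × ET₀ × d  ⇒  Kc = ETc / (ET₀ × d)
Kc = 26.3 / (2.37 × 10) = 26.3 / 23.70 = 1.1097

1.11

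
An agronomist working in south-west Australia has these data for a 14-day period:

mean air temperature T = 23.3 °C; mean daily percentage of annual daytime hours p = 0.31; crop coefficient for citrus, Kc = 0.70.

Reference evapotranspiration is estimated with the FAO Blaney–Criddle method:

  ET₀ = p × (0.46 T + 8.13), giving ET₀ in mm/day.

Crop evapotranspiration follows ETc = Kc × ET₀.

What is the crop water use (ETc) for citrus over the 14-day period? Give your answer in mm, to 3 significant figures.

57.3 mm

ET₀ = 0.31 × (0.46 × 23.3 + 8.13) = 0.31 × 18.848 = 5.8429 mm/d
ETc = Kc × ET₀ = 0.70 × 5.8429 = 4.0900 mm/d
Over 14 days: 4.0900 × 14 = 57.260 mm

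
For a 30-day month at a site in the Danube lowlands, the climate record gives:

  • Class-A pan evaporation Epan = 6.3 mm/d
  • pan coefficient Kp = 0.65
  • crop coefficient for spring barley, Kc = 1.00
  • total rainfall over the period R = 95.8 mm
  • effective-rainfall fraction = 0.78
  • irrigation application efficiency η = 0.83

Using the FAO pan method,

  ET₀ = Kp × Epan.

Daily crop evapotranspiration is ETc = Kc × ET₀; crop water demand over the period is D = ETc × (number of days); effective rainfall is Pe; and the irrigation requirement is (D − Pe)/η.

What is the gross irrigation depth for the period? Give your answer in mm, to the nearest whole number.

58 mm

ET₀ = 0.65 × 6.3 = 4.0950 mm/d
ETc = Kc × ET₀ = 1.00 × 4.0950 = 4.0950 mm/d
Crop demand D = ETc × 30 d = 4.0950 × 30 = 122.850 mm
Pe = 0.78 × 95.8 = 74.724 mm
D − Pe = 122.850 − 74.724 = 48.126 mm
Gross irrigation = 48.126 / 0.83 = 57.983 mm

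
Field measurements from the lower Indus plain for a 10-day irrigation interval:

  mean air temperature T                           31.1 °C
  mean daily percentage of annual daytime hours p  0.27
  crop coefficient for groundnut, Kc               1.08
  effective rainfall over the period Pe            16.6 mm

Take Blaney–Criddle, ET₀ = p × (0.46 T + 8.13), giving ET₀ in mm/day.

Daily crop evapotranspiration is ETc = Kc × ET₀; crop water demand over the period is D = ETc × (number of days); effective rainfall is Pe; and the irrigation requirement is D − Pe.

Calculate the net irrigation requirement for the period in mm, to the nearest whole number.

ET₀ = 0.27 × (0.46 × 31.1 + 8.13) = 0.27 × 22.436 = 6.0577 mm/d
ETc = Kc × ET₀ = 1.08 × 6.0577 = 6.5423 mm/d
Crop demand D = ETc × 10 d = 6.5423 × 10 = 65.423 mm
D − Pe = 65.423 − 16.6 = 48.823 mm

49 mm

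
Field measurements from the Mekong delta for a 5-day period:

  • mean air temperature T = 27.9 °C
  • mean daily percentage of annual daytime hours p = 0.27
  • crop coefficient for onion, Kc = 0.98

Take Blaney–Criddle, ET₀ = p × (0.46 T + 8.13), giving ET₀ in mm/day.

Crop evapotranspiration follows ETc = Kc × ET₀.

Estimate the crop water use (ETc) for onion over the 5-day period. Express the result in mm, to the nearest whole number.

28 mm

ET₀ = 0.27 × (0.46 × 27.9 + 8.13) = 0.27 × 20.964 = 5.6603 mm/d
ETc = Kc × ET₀ = 0.98 × 5.6603 = 5.5471 mm/d
Over 5 days: 5.5471 × 5 = 27.736 mm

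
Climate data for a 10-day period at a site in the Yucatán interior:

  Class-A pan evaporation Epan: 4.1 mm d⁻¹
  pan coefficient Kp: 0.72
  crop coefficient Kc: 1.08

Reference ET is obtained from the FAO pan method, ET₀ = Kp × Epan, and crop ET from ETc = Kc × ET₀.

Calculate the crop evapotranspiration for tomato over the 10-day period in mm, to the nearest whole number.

ET₀ = 0.72 × 4.1 = 2.9520 mm/d
ETc = Kc × ET₀ = 1.08 × 2.9520 = 3.1882 mm/d
Over 10 days: 3.1882 × 10 = 31.882 mm

32 mm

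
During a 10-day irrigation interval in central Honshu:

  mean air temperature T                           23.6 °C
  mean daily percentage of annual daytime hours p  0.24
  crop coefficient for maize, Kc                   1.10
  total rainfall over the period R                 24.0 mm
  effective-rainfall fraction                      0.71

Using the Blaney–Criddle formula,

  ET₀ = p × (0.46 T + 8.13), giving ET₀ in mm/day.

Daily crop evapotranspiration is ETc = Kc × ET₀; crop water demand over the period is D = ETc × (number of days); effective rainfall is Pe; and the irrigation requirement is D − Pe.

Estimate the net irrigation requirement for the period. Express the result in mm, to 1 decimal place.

33.1 mm

ET₀ = 0.24 × (0.46 × 23.6 + 8.13) = 0.24 × 18.986 = 4.5566 mm/d
ETc = Kc × ET₀ = 1.10 × 4.5566 = 5.0123 mm/d
Crop demand D = ETc × 10 d = 5.0123 × 10 = 50.123 mm
Pe = 0.71 × 24.0 = 17.040 mm
D − Pe = 50.123 − 17.040 = 33.083 mm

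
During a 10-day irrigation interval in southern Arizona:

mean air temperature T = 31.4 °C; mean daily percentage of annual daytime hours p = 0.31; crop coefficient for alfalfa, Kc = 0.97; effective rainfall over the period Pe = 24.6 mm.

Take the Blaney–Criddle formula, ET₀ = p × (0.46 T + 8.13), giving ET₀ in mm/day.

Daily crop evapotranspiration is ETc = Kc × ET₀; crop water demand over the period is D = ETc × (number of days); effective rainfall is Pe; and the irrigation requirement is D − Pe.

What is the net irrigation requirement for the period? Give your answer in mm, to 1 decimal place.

43.3 mm

ET₀ = 0.31 × (0.46 × 31.4 + 8.13) = 0.31 × 22.574 = 6.9979 mm/d
ETc = Kc × ET₀ = 0.97 × 6.9979 = 6.7880 mm/d
Crop demand D = ETc × 10 d = 6.7880 × 10 = 67.880 mm
D − Pe = 67.880 − 24.6 = 43.280 mm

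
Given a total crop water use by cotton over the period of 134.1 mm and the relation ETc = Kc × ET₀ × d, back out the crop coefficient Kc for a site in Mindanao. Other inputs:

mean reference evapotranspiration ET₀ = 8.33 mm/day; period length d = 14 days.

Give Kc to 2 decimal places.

ETc = Kc × ET₀ × d  ⇒  Kc = ETc / (ET₀ × d)
Kc = 134.1 / (8.33 × 14) = 134.1 / 116.62 = 1.1499

1.15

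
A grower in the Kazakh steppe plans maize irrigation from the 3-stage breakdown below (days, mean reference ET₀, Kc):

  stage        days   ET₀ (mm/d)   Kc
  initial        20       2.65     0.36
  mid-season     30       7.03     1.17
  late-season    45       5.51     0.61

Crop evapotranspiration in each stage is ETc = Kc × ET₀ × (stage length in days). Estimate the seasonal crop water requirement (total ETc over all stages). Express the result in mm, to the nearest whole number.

initial: 0.36 × 2.65 × 20 = 19.08 mm
mid-season: 1.17 × 7.03 × 30 = 246.75 mm
late-season: 0.61 × 5.51 × 45 = 151.25 mm
Seasonal total = 417.08 mm

417 mm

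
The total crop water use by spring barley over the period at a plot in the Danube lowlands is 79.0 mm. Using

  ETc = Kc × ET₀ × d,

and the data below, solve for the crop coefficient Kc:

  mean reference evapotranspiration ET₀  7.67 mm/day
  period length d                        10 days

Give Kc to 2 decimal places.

1.03

ETc = Kc × ET₀ × d  ⇒  Kc = ETc / (ET₀ × d)
Kc = 79.0 / (7.67 × 10) = 79.0 / 76.70 = 1.0300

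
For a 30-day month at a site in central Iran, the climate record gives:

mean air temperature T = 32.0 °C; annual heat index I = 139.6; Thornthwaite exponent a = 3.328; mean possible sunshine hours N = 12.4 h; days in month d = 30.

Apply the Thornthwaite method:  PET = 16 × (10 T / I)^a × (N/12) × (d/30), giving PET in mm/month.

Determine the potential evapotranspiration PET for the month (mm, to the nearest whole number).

261 mm

10T/I = 10 × 32.0 / 139.6 = 2.2923
(10T/I)^a = 2.2923^3.328 = 15.8119
Uncorrected PET = 16 × 15.8119 = 252.990 mm
Correction = (N/12)(d/30) = (12.4/12)(30/30) = 1.0333
PET = 252.990 × 1.0333 = 261.415 mm/month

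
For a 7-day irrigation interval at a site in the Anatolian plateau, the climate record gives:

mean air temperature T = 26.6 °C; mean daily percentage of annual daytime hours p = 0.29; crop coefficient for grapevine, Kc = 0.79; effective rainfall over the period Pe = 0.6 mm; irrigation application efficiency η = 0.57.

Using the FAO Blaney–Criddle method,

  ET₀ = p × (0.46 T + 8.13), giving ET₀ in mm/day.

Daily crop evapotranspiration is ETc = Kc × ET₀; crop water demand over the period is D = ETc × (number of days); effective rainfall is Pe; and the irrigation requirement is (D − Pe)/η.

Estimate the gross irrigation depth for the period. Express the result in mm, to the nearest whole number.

ET₀ = 0.29 × (0.46 × 26.6 + 8.13) = 0.29 × 20.366 = 5.9061 mm/d
ETc = Kc × ET₀ = 0.79 × 5.9061 = 4.6658 mm/d
Crop demand D = ETc × 7 d = 4.6658 × 7 = 32.661 mm
D − Pe = 32.661 − 0.6 = 32.061 mm
Gross irrigation = 32.061 / 0.57 = 56.247 mm

56 mm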